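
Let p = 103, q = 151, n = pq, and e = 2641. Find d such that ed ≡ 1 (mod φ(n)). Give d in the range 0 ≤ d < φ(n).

φ(n) = (p−1)(q−1) = 102·150 = 15300.
Need d with 2641·d ≡ 1 (mod 15300). Apply the extended Euclidean algorithm:
15300 = 5*2641 + 2095
2641 = 1*2095 + 546
2095 = 3*546 + 457
546 = 1*457 + 89
457 = 5*89 + 12
89 = 7*12 + 5
12 = 2*5 + 2
5 = 2*2 + 1
2 = 2*1 + 0
Back-substitute:
1 = 5 − 2·2
1 = −2·12 + 5·5
1 = 5·89 − 37·12
1 = −37·457 + 190·89
1 = 190·546 − 227·457
1 = −227·2095 + 871·546
1 = 871·2641 − 1098·2095
1 = −1098·15300 + 6361·2641
So 2641·6361 ≡ 1 (mod 15300), hence d = 6361.

6361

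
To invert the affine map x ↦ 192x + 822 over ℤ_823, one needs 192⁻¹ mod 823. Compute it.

793

Apply the Euclidean algorithm to 823 and 192:
823 = 4·192 + 55
192 = 3·55 + 27
55 = 2·27 + 1
27 = 27·1 + 0
gcd = 1, so the inverse exists. Back-substitute:
1 = 55 − 2·27
1 = −2·192 + 7·55
1 = 7·823 − 30·192
Hence 192⁻¹ ≡ -30 ≡ 793 (mod 823).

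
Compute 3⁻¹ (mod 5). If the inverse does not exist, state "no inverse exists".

Apply the Euclidean algorithm to 5 and 3:
5 = 1·3 + 2
3 = 1·2 + 1
2 = 2·1 + 0
Since gcd(3, 5) = 1, back-substitute to write 1 as a combination:
1 = 3 − 2
1 = −5 + 2·3
So 3·2 ≡ 1 (mod 5).

2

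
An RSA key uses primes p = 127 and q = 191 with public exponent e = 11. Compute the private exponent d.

17411

φ(n) = (p−1)(q−1) = 126·190 = 23940.
Need d with 11·d ≡ 1 (mod 23940). Apply the extended Euclidean algorithm:
23940 = 2176·11 + 4
11 = 2·4 + 3
4 = 1·3 + 1
3 = 3·1 + 0
Back-substitute:
1 = 4 − 3
1 = −11 + 3·4
1 = 3·23940 − 6529·11
So 11·(-6529) ≡ 1 (mod 23940), hence d ≡ -6529 ≡ 17411 (mod 23940).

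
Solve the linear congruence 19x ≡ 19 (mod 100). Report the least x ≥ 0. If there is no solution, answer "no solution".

1

First find gcd(19, 100):
100 = 5·19 + 5
19 = 3·5 + 4
5 = 1·4 + 1
4 = 4·1 + 0
gcd = 1, so a unique solution mod 100 exists.
Back-substitute for the Bézout coefficients:
1 = 5 − 4
1 = −19 + 4·5
1 = 4·100 − 21·19
So 19·(-21) ≡ 1 (mod 100), giving 19⁻¹ ≡ 79.
x ≡ 19⁻¹·19 ≡ 79·19 ≡ 1 (mod 100).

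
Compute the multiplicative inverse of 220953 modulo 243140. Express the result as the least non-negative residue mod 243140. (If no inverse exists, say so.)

165717

gcd(243140, 220953) by repeated division:
243140 = 1·220953 + 22187
220953 = 9·22187 + 21270
22187 = 1·21270 + 917
21270 = 23·917 + 179
917 = 5·179 + 22
179 = 8·22 + 3
22 = 7·3 + 1
3 = 3·1 + 0
gcd = 1, so the inverse exists. Back-substitute:
1 = 22 − 7·3
1 = −7·179 + 57·22
1 = 57·917 − 292·179
1 = −292·21270 + 6773·917
1 = 6773·22187 − 7065·21270
1 = −7065·220953 + 70358·22187
1 = 70358·243140 − 77423·220953
Thus 220953·(-77423) ≡ 1 (mod 243140); reducing, -77423 mod 243140 = 165717.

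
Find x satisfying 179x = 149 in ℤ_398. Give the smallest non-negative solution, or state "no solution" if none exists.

301

First find gcd(179, 398):
398 = 2×179 + 40
179 = 4×40 + 19
40 = 2×19 + 2
19 = 9×2 + 1
2 = 2×1 + 0
gcd = 1, so a unique solution mod 398 exists.
Back-substitute for the Bézout coefficients:
1 = 19 − 9·2
1 = −9·40 + 19·19
1 = 19·179 − 85·40
1 = −85·398 + 189·179
So 179·(189) ≡ 1 (mod 398), giving 179⁻¹ ≡ 189.
x ≡ 179⁻¹·149 ≡ 189·149 ≡ 301 (mod 398).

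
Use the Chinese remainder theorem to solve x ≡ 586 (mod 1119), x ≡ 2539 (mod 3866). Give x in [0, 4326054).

Write x = 586 + 1119·k. Then 1119·k ≡ 2539 − 586 ≡ 1953 (mod 3866).
Need 1119⁻¹ mod 3866. Extended Euclid on (3866, 1119):
3866 = 3*1119 + 509
1119 = 2*509 + 101
509 = 5*101 + 4
101 = 25*4 + 1
4 = 4*1 + 0
Back-substitute:
1 = 101 − 25·4
1 = −25·509 + 126·101
1 = 126·1119 − 277·509
1 = −277·3866 + 957·1119
1119⁻¹ ≡ 957 (mod 3866), so k ≡ 957·1953 ≡ 1743 (mod 3866).
x = 586 + 1119·1743 = 1951003.

1951003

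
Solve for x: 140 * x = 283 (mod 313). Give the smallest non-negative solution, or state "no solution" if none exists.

First find gcd(140, 313):
313 = 2×140 + 33
140 = 4×33 + 8
33 = 4×8 + 1
8 = 8×1 + 0
gcd = 1, so a unique solution mod 313 exists.
Back-substitute for the Bézout coefficients:
1 = 33 − 4·8
1 = −4·140 + 17·33
1 = 17·313 − 38·140
So 140·(-38) ≡ 1 (mod 313), giving 140⁻¹ ≡ 275.
x ≡ 140⁻¹·283 ≡ 275·283 ≡ 201 (mod 313).

201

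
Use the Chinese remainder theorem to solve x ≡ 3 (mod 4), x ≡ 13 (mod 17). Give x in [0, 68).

Write x = 3 + 4·k. Then 4·k ≡ 13 − 3 ≡ 10 (mod 17).
Need 4⁻¹ mod 17. Extended Euclid on (17, 4):
17 = 4*4 + 1
4 = 4*1 + 0
Back-substitute:
1 = 17 − 4·4
4⁻¹ ≡ 13 (mod 17), so k ≡ 13·10 ≡ 11 (mod 17).
x = 3 + 4·11 = 47.

47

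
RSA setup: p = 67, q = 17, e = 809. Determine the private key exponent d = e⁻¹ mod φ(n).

761

φ(n) = (p−1)(q−1) = 66·16 = 1056.
Need d with 809·d ≡ 1 (mod 1056). Apply the extended Euclidean algorithm:
1056 = 1*809 + 247
809 = 3*247 + 68
247 = 3*68 + 43
68 = 1*43 + 25
43 = 1*25 + 18
25 = 1*18 + 7
18 = 2*7 + 4
7 = 1*4 + 3
4 = 1*3 + 1
3 = 3*1 + 0
Back-substitute:
1 = 4 − 3
1 = −7 + 2·4
1 = 2·18 − 5·7
1 = −5·25 + 7·18
1 = 7·43 − 12·25
1 = −12·68 + 19·43
1 = 19·247 − 69·68
1 = −69·809 + 226·247
1 = 226·1056 − 295·809
So 809·(-295) ≡ 1 (mod 1056), hence d ≡ -295 ≡ 761 (mod 1056).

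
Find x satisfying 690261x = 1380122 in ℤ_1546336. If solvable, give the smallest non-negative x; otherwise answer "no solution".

no solution

gcd(690261, 1546336):
1546336 = 2*690261 + 165814
690261 = 4*165814 + 27005
165814 = 6*27005 + 3784
27005 = 7*3784 + 517
3784 = 7*517 + 165
517 = 3*165 + 22
165 = 7*22 + 11
22 = 2*11 + 0
gcd = 11, but 11 ∤ 1380122, so the congruence has no solution.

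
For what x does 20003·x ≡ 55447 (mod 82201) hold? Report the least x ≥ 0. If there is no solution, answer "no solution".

First find gcd(20003, 82201):
82201 = 4*20003 + 2189
20003 = 9*2189 + 302
2189 = 7*302 + 75
302 = 4*75 + 2
75 = 37*2 + 1
2 = 2*1 + 0
gcd = 1, so a unique solution mod 82201 exists.
Back-substitute for the Bézout coefficients:
1 = 75 − 37·2
1 = −37·302 + 149·75
1 = 149·2189 − 1080·302
1 = −1080·20003 + 9869·2189
1 = 9869·82201 − 40556·20003
So 20003·(-40556) ≡ 1 (mod 82201), giving 20003⁻¹ ≡ 41645.
x ≡ 20003⁻¹·55447 ≡ 41645·55447 ≡ 64225 (mod 82201).

64225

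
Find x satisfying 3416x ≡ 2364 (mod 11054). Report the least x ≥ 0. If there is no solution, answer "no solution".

3269

First find gcd(3416, 11054):
11054 = 3×3416 + 806
3416 = 4×806 + 192
806 = 4×192 + 38
192 = 5×38 + 2
38 = 19×2 + 0
gcd = 2 and 2 | 2364, so solutions exist. Divide through by 2: 1708x ≡ 1182 (mod 5527).
Now find 1708⁻¹ mod 5527:
5527 = 3*1708 + 403
1708 = 4*403 + 96
403 = 4*96 + 19
96 = 5*19 + 1
19 = 19*1 + 0
Back-substitute:
1 = 96 − 5·19
1 = −5·403 + 21·96
1 = 21·1708 − 89·403
1 = −89·5527 + 288·1708
So 1708⁻¹ ≡ 288 (mod 5527).
Then x ≡ 288·1182 ≡ 3269 (mod 5527); the smallest non-negative solution is x = 3269.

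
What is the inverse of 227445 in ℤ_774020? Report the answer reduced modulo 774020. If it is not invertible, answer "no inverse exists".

Compute gcd(227445, 774020):
774020 = 3*227445 + 91685
227445 = 2*91685 + 44075
91685 = 2*44075 + 3535
44075 = 12*3535 + 1655
3535 = 2*1655 + 225
1655 = 7*225 + 80
225 = 2*80 + 65
80 = 1*65 + 15
65 = 4*15 + 5
15 = 3*5 + 0
gcd(227445, 774020) = 5 ≠ 1, so 227445 has no multiplicative inverse modulo 774020.

no inverse exists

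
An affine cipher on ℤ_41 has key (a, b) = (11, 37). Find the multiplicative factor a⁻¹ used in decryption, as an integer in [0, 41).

15

Extended Euclidean algorithm:
41 = 3×11 + 8
11 = 1×8 + 3
8 = 2×3 + 2
3 = 1×2 + 1
2 = 2×1 + 0
The gcd is 1. Working backward:
1 = 3 − 2
1 = −8 + 3·3
1 = 3·11 − 4·8
1 = −4·41 + 15·11
So 11·15 ≡ 1 (mod 41).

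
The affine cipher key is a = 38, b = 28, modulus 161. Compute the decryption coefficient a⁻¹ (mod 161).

gcd(161, 38) by repeated division:
161 = 4*38 + 9
38 = 4*9 + 2
9 = 4*2 + 1
2 = 2*1 + 0
The gcd is 1. Working backward:
1 = 9 − 4·2
1 = −4·38 + 17·9
1 = 17·161 − 72·38
So 38·(-72) ≡ 1 (mod 161), and -72 ≡ 89 (mod 161).

89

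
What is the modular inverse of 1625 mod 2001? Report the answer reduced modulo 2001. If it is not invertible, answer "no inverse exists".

gcd(2001, 1625) by repeated division:
2001 = 1*1625 + 376
1625 = 4*376 + 121
376 = 3*121 + 13
121 = 9*13 + 4
13 = 3*4 + 1
4 = 4*1 + 0
The gcd is 1. Working backward:
1 = 13 − 3·4
1 = −3·121 + 28·13
1 = 28·376 − 87·121
1 = −87·1625 + 376·376
1 = 376·2001 − 463·1625
Hence 1625⁻¹ ≡ -463 ≡ 1538 (mod 2001).

1538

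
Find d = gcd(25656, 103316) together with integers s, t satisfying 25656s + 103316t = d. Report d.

4

Repeated division:
103316 = 4×25656 + 692
25656 = 37×692 + 52
692 = 13×52 + 16
52 = 3×16 + 4
16 = 4×4 + 0
gcd(25656, 103316) = 4.
Working backward:
4 = 52 − 3·16
4 = −3·692 + 40·52
4 = 40·25656 − 1483·692
4 = −1483·103316 + 5972·25656
So 4 = (-1483)·103316 + (5972)·25656.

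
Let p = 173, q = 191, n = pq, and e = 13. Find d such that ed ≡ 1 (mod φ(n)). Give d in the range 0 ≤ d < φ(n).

17597

φ(n) = (p−1)(q−1) = 172·190 = 32680.
Need d with 13·d ≡ 1 (mod 32680). Apply the extended Euclidean algorithm:
32680 = 2513*13 + 11
13 = 1*11 + 2
11 = 5*2 + 1
2 = 2*1 + 0
Back-substitute:
1 = 11 − 5·2
1 = −5·13 + 6·11
1 = 6·32680 − 15083·13
So 13·(-15083) ≡ 1 (mod 32680), hence d ≡ -15083 ≡ 17597 (mod 32680).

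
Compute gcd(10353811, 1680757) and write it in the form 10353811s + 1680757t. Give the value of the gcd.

Repeated division:
10353811 = 6×1680757 + 269269
1680757 = 6×269269 + 65143
269269 = 4×65143 + 8697
65143 = 7×8697 + 4264
8697 = 2×4264 + 169
4264 = 25×169 + 39
169 = 4×39 + 13
39 = 3×13 + 0
gcd(10353811, 1680757) = 13.
Back-substituting:
13 = 169 − 4·39
13 = −4·4264 + 101·169
13 = 101·8697 − 206·4264
13 = −206·65143 + 1543·8697
13 = 1543·269269 − 6378·65143
13 = −6378·1680757 + 39811·269269
13 = 39811·10353811 − 245244·1680757
So 13 = (39811)·10353811 + (-245244)·1680757.

13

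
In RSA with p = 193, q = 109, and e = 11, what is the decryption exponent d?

18851

φ(n) = (p−1)(q−1) = 192·108 = 20736.
Need d with 11·d ≡ 1 (mod 20736). Apply the extended Euclidean algorithm:
20736 = 1885·11 + 1
11 = 11·1 + 0
Back-substitute:
1 = 20736 − 1885·11
So 11·(-1885) ≡ 1 (mod 20736), hence d ≡ -1885 ≡ 18851 (mod 20736).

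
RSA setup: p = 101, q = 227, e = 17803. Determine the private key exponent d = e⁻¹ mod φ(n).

φ(n) = (p−1)(q−1) = 100·226 = 22600.
Need d with 17803·d ≡ 1 (mod 22600). Apply the extended Euclidean algorithm:
22600 = 1·17803 + 4797
17803 = 3·4797 + 3412
4797 = 1·3412 + 1385
3412 = 2·1385 + 642
1385 = 2·642 + 101
642 = 6·101 + 36
101 = 2·36 + 29
36 = 1·29 + 7
29 = 4·7 + 1
7 = 7·1 + 0
Back-substitute:
1 = 29 − 4·7
1 = −4·36 + 5·29
1 = 5·101 − 14·36
1 = −14·642 + 89·101
1 = 89·1385 − 192·642
1 = −192·3412 + 473·1385
1 = 473·4797 − 665·3412
1 = −665·17803 + 2468·4797
1 = 2468·22600 − 3133·17803
So 17803·(-3133) ≡ 1 (mod 22600), hence d ≡ -3133 ≡ 19467 (mod 22600).

19467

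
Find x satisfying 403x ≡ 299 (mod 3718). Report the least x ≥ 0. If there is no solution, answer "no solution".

93

First find gcd(403, 3718):
3718 = 9·403 + 91
403 = 4·91 + 39
91 = 2·39 + 13
39 = 3·13 + 0
gcd = 13 and 13 | 299, so solutions exist. Divide through by 13: 31x ≡ 23 (mod 286).
Now find 31⁻¹ mod 286:
286 = 9*31 + 7
31 = 4*7 + 3
7 = 2*3 + 1
3 = 3*1 + 0
Back-substitute:
1 = 7 − 2·3
1 = −2·31 + 9·7
1 = 9·286 − 83·31
So 31·(-83) ≡ 1 (mod 286), i.e. 31⁻¹ ≡ 203.
Then x ≡ 203·23 ≡ 93 (mod 286); the smallest non-negative solution is x = 93.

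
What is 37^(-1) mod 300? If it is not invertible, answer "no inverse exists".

gcd(300, 37) by repeated division:
300 = 8×37 + 4
37 = 9×4 + 1
4 = 4×1 + 0
gcd = 1, so the inverse exists. Back-substitute:
1 = 37 − 9·4
1 = −9·300 + 73·37
So 37·73 ≡ 1 (mod 300).

73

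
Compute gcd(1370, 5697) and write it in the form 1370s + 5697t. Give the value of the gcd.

1

Euclidean algorithm:
5697 = 4×1370 + 217
1370 = 6×217 + 68
217 = 3×68 + 13
68 = 5×13 + 3
13 = 4×3 + 1
3 = 3×1 + 0
gcd(1370, 5697) = 1.
Back-substituting:
1 = 13 − 4·3
1 = −4·68 + 21·13
1 = 21·217 − 67·68
1 = −67·1370 + 423·217
1 = 423·5697 − 1759·1370
So 1 = (423)·5697 + (-1759)·1370.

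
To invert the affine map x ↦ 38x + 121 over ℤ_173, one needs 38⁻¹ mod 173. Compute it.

Apply the Euclidean algorithm to 173 and 38:
173 = 4×38 + 21
38 = 1×21 + 17
21 = 1×17 + 4
17 = 4×4 + 1
4 = 4×1 + 0
The gcd is 1. Working backward:
1 = 17 − 4·4
1 = −4·21 + 5·17
1 = 5·38 − 9·21
1 = −9·173 + 41·38
So 38·41 ≡ 1 (mod 173).

41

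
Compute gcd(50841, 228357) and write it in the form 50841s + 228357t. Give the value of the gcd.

Repeated division:
228357 = 4·50841 + 24993
50841 = 2·24993 + 855
24993 = 29·855 + 198
855 = 4·198 + 63
198 = 3·63 + 9
63 = 7·9 + 0
gcd(50841, 228357) = 9.
Express as a combination:
9 = 198 − 3·63
9 = −3·855 + 13·198
9 = 13·24993 − 380·855
9 = −380·50841 + 773·24993
9 = 773·228357 − 3472·50841
So 9 = (773)·228357 + (-3472)·50841.

9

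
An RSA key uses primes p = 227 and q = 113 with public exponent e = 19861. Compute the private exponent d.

φ(n) = (p−1)(q−1) = 226·112 = 25312.
Need d with 19861·d ≡ 1 (mod 25312). Apply the extended Euclidean algorithm:
25312 = 1*19861 + 5451
19861 = 3*5451 + 3508
5451 = 1*3508 + 1943
3508 = 1*1943 + 1565
1943 = 1*1565 + 378
1565 = 4*378 + 53
378 = 7*53 + 7
53 = 7*7 + 4
7 = 1*4 + 3
4 = 1*3 + 1
3 = 3*1 + 0
Back-substitute:
1 = 4 − 3
1 = −7 + 2·4
1 = 2·53 − 15·7
1 = −15·378 + 107·53
1 = 107·1565 − 443·378
1 = −443·1943 + 550·1565
1 = 550·3508 − 993·1943
1 = −993·5451 + 1543·3508
1 = 1543·19861 − 5622·5451
1 = −5622·25312 + 7165·19861
So 19861·7165 ≡ 1 (mod 25312), hence d = 7165.

7165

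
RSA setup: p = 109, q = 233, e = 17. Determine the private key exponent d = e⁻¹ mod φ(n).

13265

φ(n) = (p−1)(q−1) = 108·232 = 25056.
Need d with 17·d ≡ 1 (mod 25056). Apply the extended Euclidean algorithm:
25056 = 1473×17 + 15
17 = 1×15 + 2
15 = 7×2 + 1
2 = 2×1 + 0
Back-substitute:
1 = 15 − 7·2
1 = −7·17 + 8·15
1 = 8·25056 − 11791·17
So 17·(-11791) ≡ 1 (mod 25056), hence d ≡ -11791 ≡ 13265 (mod 25056).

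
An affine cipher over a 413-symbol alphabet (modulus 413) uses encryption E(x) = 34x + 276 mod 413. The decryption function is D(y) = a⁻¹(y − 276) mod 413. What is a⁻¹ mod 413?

Extended Euclidean algorithm:
413 = 12·34 + 5
34 = 6·5 + 4
5 = 1·4 + 1
4 = 4·1 + 0
The gcd is 1. Working backward:
1 = 5 − 4
1 = −34 + 7·5
1 = 7·413 − 85·34
Hence 34⁻¹ ≡ -85 ≡ 328 (mod 413).

328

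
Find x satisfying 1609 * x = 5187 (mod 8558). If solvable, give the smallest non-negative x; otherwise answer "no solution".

First find gcd(1609, 8558):
8558 = 5*1609 + 513
1609 = 3*513 + 70
513 = 7*70 + 23
70 = 3*23 + 1
23 = 23*1 + 0
gcd = 1, so a unique solution mod 8558 exists.
Back-substitute for the Bézout coefficients:
1 = 70 − 3·23
1 = −3·513 + 22·70
1 = 22·1609 − 69·513
1 = −69·8558 + 367·1609
So 1609·(367) ≡ 1 (mod 8558), giving 1609⁻¹ ≡ 367.
x ≡ 1609⁻¹·5187 ≡ 367·5187 ≡ 3753 (mod 8558).

3753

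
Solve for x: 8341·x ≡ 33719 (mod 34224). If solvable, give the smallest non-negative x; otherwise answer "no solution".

First find gcd(8341, 34224):
34224 = 4×8341 + 860
8341 = 9×860 + 601
860 = 1×601 + 259
601 = 2×259 + 83
259 = 3×83 + 10
83 = 8×10 + 3
10 = 3×3 + 1
3 = 3×1 + 0
gcd = 1, so a unique solution mod 34224 exists.
Back-substitute for the Bézout coefficients:
1 = 10 − 3·3
1 = −3·83 + 25·10
1 = 25·259 − 78·83
1 = −78·601 + 181·259
1 = 181·860 − 259·601
1 = −259·8341 + 2512·860
1 = 2512·34224 − 10307·8341
So 8341·(-10307) ≡ 1 (mod 34224), giving 8341⁻¹ ≡ 23917.
x ≡ 8341⁻¹·33719 ≡ 23917·33719 ≡ 2987 (mod 34224).

2987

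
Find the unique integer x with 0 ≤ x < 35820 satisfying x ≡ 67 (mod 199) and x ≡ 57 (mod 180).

Write x = 67 + 199·k. Then 199·k ≡ 57 − 67 ≡ 170 (mod 180).
Need 199⁻¹ mod 180. Extended Euclid on (180, 19):
180 = 9*19 + 9
19 = 2*9 + 1
9 = 9*1 + 0
Back-substitute:
1 = 19 − 2·9
1 = −2·180 + 19·19
199⁻¹ ≡ 19 (mod 180), so k ≡ 19·170 ≡ 170 (mod 180).
x = 67 + 199·170 = 33897.

33897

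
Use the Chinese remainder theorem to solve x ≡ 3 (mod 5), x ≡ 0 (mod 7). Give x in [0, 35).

28

Write x = 3 + 5·k. Then 5·k ≡ 0 − 3 ≡ 4 (mod 7).
Need 5⁻¹ mod 7. Extended Euclid on (7, 5):
7 = 1·5 + 2
5 = 2·2 + 1
2 = 2·1 + 0
Back-substitute:
1 = 5 − 2·2
1 = −2·7 + 3·5
5⁻¹ ≡ 3 (mod 7), so k ≡ 3·4 ≡ 5 (mod 7).
x = 3 + 5·5 = 28.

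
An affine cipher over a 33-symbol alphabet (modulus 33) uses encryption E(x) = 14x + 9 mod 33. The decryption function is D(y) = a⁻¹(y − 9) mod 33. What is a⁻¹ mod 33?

26

Run Euclid on (33, 14):
33 = 2*14 + 5
14 = 2*5 + 4
5 = 1*4 + 1
4 = 4*1 + 0
The gcd is 1. Working backward:
1 = 5 − 4
1 = −14 + 3·5
1 = 3·33 − 7·14
Hence 14⁻¹ ≡ -7 ≡ 26 (mod 33).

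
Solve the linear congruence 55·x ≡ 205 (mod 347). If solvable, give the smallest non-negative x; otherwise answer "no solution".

First find gcd(55, 347):
347 = 6·55 + 17
55 = 3·17 + 4
17 = 4·4 + 1
4 = 4·1 + 0
gcd = 1, so a unique solution mod 347 exists.
Back-substitute for the Bézout coefficients:
1 = 17 − 4·4
1 = −4·55 + 13·17
1 = 13·347 − 82·55
So 55·(-82) ≡ 1 (mod 347), giving 55⁻¹ ≡ 265.
x ≡ 55⁻¹·205 ≡ 265·205 ≡ 193 (mod 347).

193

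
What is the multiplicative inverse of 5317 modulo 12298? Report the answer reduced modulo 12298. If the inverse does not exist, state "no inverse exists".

no inverse exists

Euclidean algorithm on 12298, 5317:
12298 = 2*5317 + 1664
5317 = 3*1664 + 325
1664 = 5*325 + 39
325 = 8*39 + 13
39 = 3*13 + 0
The gcd is 13, not 1, hence no inverse exists.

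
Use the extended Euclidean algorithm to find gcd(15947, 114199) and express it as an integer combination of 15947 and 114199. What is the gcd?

1

Apply Euclid's algorithm to 114199 and 15947:
114199 = 7·15947 + 2570
15947 = 6·2570 + 527
2570 = 4·527 + 462
527 = 1·462 + 65
462 = 7·65 + 7
65 = 9·7 + 2
7 = 3·2 + 1
2 = 2·1 + 0
gcd(15947, 114199) = 1.
Back-substituting:
1 = 7 − 3·2
1 = −3·65 + 28·7
1 = 28·462 − 199·65
1 = −199·527 + 227·462
1 = 227·2570 − 1107·527
1 = −1107·15947 + 6869·2570
1 = 6869·114199 − 49190·15947
So 1 = (6869)·114199 + (-49190)·15947.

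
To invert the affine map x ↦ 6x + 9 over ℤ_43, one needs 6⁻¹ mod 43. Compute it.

Apply the Euclidean algorithm to 43 and 6:
43 = 7*6 + 1
6 = 6*1 + 0
The gcd is 1. Working backward:
1 = 43 − 7·6
So 6·(-7) ≡ 1 (mod 43), and -7 ≡ 36 (mod 43).

36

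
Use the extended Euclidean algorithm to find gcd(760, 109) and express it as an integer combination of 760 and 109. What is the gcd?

Apply Euclid's algorithm to 760 and 109:
760 = 6·109 + 106
109 = 1·106 + 3
106 = 35·3 + 1
3 = 3·1 + 0
gcd(760, 109) = 1.
Express as a combination:
1 = 106 − 35·3
1 = −35·109 + 36·106
1 = 36·760 − 251·109
So 1 = (36)·760 + (-251)·109.

1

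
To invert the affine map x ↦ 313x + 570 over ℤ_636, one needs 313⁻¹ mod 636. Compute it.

Apply the Euclidean algorithm to 636 and 313:
636 = 2·313 + 10
313 = 31·10 + 3
10 = 3·3 + 1
3 = 3·1 + 0
Since gcd(313, 636) = 1, back-substitute to write 1 as a combination:
1 = 10 − 3·3
1 = −3·313 + 94·10
1 = 94·636 − 191·313
Thus 313·(-191) ≡ 1 (mod 636); reducing, -191 mod 636 = 445.

445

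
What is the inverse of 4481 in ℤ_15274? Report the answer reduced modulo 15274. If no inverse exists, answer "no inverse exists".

9101

Extended Euclidean algorithm:
15274 = 3×4481 + 1831
4481 = 2×1831 + 819
1831 = 2×819 + 193
819 = 4×193 + 47
193 = 4×47 + 5
47 = 9×5 + 2
5 = 2×2 + 1
2 = 2×1 + 0
gcd = 1, so the inverse exists. Back-substitute:
1 = 5 − 2·2
1 = −2·47 + 19·5
1 = 19·193 − 78·47
1 = −78·819 + 331·193
1 = 331·1831 − 740·819
1 = −740·4481 + 1811·1831
1 = 1811·15274 − 6173·4481
So 4481·(-6173) ≡ 1 (mod 15274), and -6173 ≡ 9101 (mod 15274).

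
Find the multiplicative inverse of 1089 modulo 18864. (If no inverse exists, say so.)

no inverse exists

Compute gcd(1089, 18864):
18864 = 17×1089 + 351
1089 = 3×351 + 36
351 = 9×36 + 27
36 = 1×27 + 9
27 = 3×9 + 0
The gcd is 9, not 1, hence no inverse exists.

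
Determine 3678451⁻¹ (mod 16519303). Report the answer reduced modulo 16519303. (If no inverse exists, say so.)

Extended Euclidean algorithm:
16519303 = 4·3678451 + 1805499
3678451 = 2·1805499 + 67453
1805499 = 26·67453 + 51721
67453 = 1·51721 + 15732
51721 = 3·15732 + 4525
15732 = 3·4525 + 2157
4525 = 2·2157 + 211
2157 = 10·211 + 47
211 = 4·47 + 23
47 = 2·23 + 1
23 = 23·1 + 0
The gcd is 1. Working backward:
1 = 47 − 2·23
1 = −2·211 + 9·47
1 = 9·2157 − 92·211
1 = −92·4525 + 193·2157
1 = 193·15732 − 671·4525
1 = −671·51721 + 2206·15732
1 = 2206·67453 − 2877·51721
1 = −2877·1805499 + 77008·67453
1 = 77008·3678451 − 156893·1805499
1 = −156893·16519303 + 704580·3678451
So 3678451·704580 ≡ 1 (mod 16519303).

704580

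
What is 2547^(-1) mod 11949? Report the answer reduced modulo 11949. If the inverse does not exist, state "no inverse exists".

no inverse exists

Euclidean algorithm on 11949, 2547:
11949 = 4×2547 + 1761
2547 = 1×1761 + 786
1761 = 2×786 + 189
786 = 4×189 + 30
189 = 6×30 + 9
30 = 3×9 + 3
9 = 3×3 + 0
Since gcd = 3 > 1, 2547 is not a unit mod 11949.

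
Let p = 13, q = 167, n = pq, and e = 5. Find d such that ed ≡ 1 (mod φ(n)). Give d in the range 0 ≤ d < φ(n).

797

φ(n) = (p−1)(q−1) = 12·166 = 1992.
Need d with 5·d ≡ 1 (mod 1992). Apply the extended Euclidean algorithm:
1992 = 398×5 + 2
5 = 2×2 + 1
2 = 2×1 + 0
Back-substitute:
1 = 5 − 2·2
1 = −2·1992 + 797·5
So 5·797 ≡ 1 (mod 1992), hence d = 797.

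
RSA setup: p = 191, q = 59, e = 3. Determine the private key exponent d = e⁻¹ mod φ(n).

7347

φ(n) = (p−1)(q−1) = 190·58 = 11020.
Need d with 3·d ≡ 1 (mod 11020). Apply the extended Euclidean algorithm:
11020 = 3673*3 + 1
3 = 3*1 + 0
Back-substitute:
1 = 11020 − 3673·3
So 3·(-3673) ≡ 1 (mod 11020), hence d ≡ -3673 ≡ 7347 (mod 11020).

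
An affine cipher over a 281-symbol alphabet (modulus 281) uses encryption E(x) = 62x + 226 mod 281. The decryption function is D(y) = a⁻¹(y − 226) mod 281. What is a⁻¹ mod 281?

Apply the Euclidean algorithm to 281 and 62:
281 = 4×62 + 33
62 = 1×33 + 29
33 = 1×29 + 4
29 = 7×4 + 1
4 = 4×1 + 0
Since gcd(62, 281) = 1, back-substitute to write 1 as a combination:
1 = 29 − 7·4
1 = −7·33 + 8·29
1 = 8·62 − 15·33
1 = −15·281 + 68·62
So 62·68 ≡ 1 (mod 281).

68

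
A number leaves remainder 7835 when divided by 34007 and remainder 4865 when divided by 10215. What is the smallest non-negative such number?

Write x = 7835 + 34007·k. Then 34007·k ≡ 4865 − 7835 ≡ 7245 (mod 10215).
Need 34007⁻¹ mod 10215. Extended Euclid on (10215, 3362):
10215 = 3·3362 + 129
3362 = 26·129 + 8
129 = 16·8 + 1
8 = 8·1 + 0
Back-substitute:
1 = 129 − 16·8
1 = −16·3362 + 417·129
1 = 417·10215 − 1267·3362
34007⁻¹ ≡ 8948 (mod 10215), so k ≡ 8948·7245 ≡ 3870 (mod 10215).
x = 7835 + 34007·3870 = 131614925.

131614925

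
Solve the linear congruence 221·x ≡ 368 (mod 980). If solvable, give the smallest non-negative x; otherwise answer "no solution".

First find gcd(221, 980):
980 = 4·221 + 96
221 = 2·96 + 29
96 = 3·29 + 9
29 = 3·9 + 2
9 = 4·2 + 1
2 = 2·1 + 0
gcd = 1, so a unique solution mod 980 exists.
Back-substitute for the Bézout coefficients:
1 = 9 − 4·2
1 = −4·29 + 13·9
1 = 13·96 − 43·29
1 = −43·221 + 99·96
1 = 99·980 − 439·221
So 221·(-439) ≡ 1 (mod 980), giving 221⁻¹ ≡ 541.
x ≡ 221⁻¹·368 ≡ 541·368 ≡ 148 (mod 980).

148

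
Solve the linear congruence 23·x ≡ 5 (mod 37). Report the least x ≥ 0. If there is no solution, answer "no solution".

First find gcd(23, 37):
37 = 1*23 + 14
23 = 1*14 + 9
14 = 1*9 + 5
9 = 1*5 + 4
5 = 1*4 + 1
4 = 4*1 + 0
gcd = 1, so a unique solution mod 37 exists.
Back-substitute for the Bézout coefficients:
1 = 5 − 4
1 = −9 + 2·5
1 = 2·14 − 3·9
1 = −3·23 + 5·14
1 = 5·37 − 8·23
So 23·(-8) ≡ 1 (mod 37), giving 23⁻¹ ≡ 29.
x ≡ 23⁻¹·5 ≡ 29·5 ≡ 34 (mod 37).

34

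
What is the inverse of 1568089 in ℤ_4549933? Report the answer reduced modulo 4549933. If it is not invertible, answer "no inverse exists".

gcd(4549933, 1568089) by repeated division:
4549933 = 2*1568089 + 1413755
1568089 = 1*1413755 + 154334
1413755 = 9*154334 + 24749
154334 = 6*24749 + 5840
24749 = 4*5840 + 1389
5840 = 4*1389 + 284
1389 = 4*284 + 253
284 = 1*253 + 31
253 = 8*31 + 5
31 = 6*5 + 1
5 = 5*1 + 0
gcd = 1, so the inverse exists. Back-substitute:
1 = 31 − 6·5
1 = −6·253 + 49·31
1 = 49·284 − 55·253
1 = −55·1389 + 269·284
1 = 269·5840 − 1131·1389
1 = −1131·24749 + 4793·5840
1 = 4793·154334 − 29889·24749
1 = −29889·1413755 + 273794·154334
1 = 273794·1568089 − 303683·1413755
1 = −303683·4549933 + 881160·1568089
So 1568089·881160 ≡ 1 (mod 4549933).

881160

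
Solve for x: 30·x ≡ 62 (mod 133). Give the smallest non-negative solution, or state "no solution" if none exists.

First find gcd(30, 133):
133 = 4*30 + 13
30 = 2*13 + 4
13 = 3*4 + 1
4 = 4*1 + 0
gcd = 1, so a unique solution mod 133 exists.
Back-substitute for the Bézout coefficients:
1 = 13 − 3·4
1 = −3·30 + 7·13
1 = 7·133 − 31·30
So 30·(-31) ≡ 1 (mod 133), giving 30⁻¹ ≡ 102.
x ≡ 30⁻¹·62 ≡ 102·62 ≡ 73 (mod 133).

73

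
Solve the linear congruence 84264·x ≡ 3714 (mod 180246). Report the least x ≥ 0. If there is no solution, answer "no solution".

First find gcd(84264, 180246):
180246 = 2·84264 + 11718
84264 = 7·11718 + 2238
11718 = 5·2238 + 528
2238 = 4·528 + 126
528 = 4·126 + 24
126 = 5·24 + 6
24 = 4·6 + 0
gcd = 6 and 6 | 3714, so solutions exist. Divide through by 6: 14044x ≡ 619 (mod 30041).
Now find 14044⁻¹ mod 30041:
30041 = 2*14044 + 1953
14044 = 7*1953 + 373
1953 = 5*373 + 88
373 = 4*88 + 21
88 = 4*21 + 4
21 = 5*4 + 1
4 = 4*1 + 0
Back-substitute:
1 = 21 − 5·4
1 = −5·88 + 21·21
1 = 21·373 − 89·88
1 = −89·1953 + 466·373
1 = 466·14044 − 3351·1953
1 = −3351·30041 + 7168·14044
So 14044⁻¹ ≡ 7168 (mod 30041).
Then x ≡ 7168·619 ≡ 20965 (mod 30041); the smallest non-negative solution is x = 20965.

20965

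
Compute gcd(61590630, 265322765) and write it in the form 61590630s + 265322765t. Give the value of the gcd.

5

Repeated division:
265322765 = 4·61590630 + 18960245
61590630 = 3·18960245 + 4709895
18960245 = 4·4709895 + 120665
4709895 = 39·120665 + 3960
120665 = 30·3960 + 1865
3960 = 2·1865 + 230
1865 = 8·230 + 25
230 = 9·25 + 5
25 = 5·5 + 0
gcd(61590630, 265322765) = 5.
Back-substituting:
5 = 230 − 9·25
5 = −9·1865 + 73·230
5 = 73·3960 − 155·1865
5 = −155·120665 + 4723·3960
5 = 4723·4709895 − 184352·120665
5 = −184352·18960245 + 742131·4709895
5 = 742131·61590630 − 2410745·18960245
5 = −2410745·265322765 + 10385111·61590630
So 5 = (-2410745)·265322765 + (10385111)·61590630.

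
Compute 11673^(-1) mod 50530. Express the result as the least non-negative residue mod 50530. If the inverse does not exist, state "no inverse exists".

20657

gcd(50530, 11673) by repeated division:
50530 = 4*11673 + 3838
11673 = 3*3838 + 159
3838 = 24*159 + 22
159 = 7*22 + 5
22 = 4*5 + 2
5 = 2*2 + 1
2 = 2*1 + 0
gcd = 1, so the inverse exists. Back-substitute:
1 = 5 − 2·2
1 = −2·22 + 9·5
1 = 9·159 − 65·22
1 = −65·3838 + 1569·159
1 = 1569·11673 − 4772·3838
1 = −4772·50530 + 20657·11673
So 11673·20657 ≡ 1 (mod 50530).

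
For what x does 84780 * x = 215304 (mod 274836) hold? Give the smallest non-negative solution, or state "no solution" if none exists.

12600

First find gcd(84780, 274836):
274836 = 3*84780 + 20496
84780 = 4*20496 + 2796
20496 = 7*2796 + 924
2796 = 3*924 + 24
924 = 38*24 + 12
24 = 2*12 + 0
gcd = 12 and 12 | 215304, so solutions exist. Divide through by 12: 7065x ≡ 17942 (mod 22903).
Now find 7065⁻¹ mod 22903:
22903 = 3*7065 + 1708
7065 = 4*1708 + 233
1708 = 7*233 + 77
233 = 3*77 + 2
77 = 38*2 + 1
2 = 2*1 + 0
Back-substitute:
1 = 77 − 38·2
1 = −38·233 + 115·77
1 = 115·1708 − 843·233
1 = −843·7065 + 3487·1708
1 = 3487·22903 − 11304·7065
So 7065·(-11304) ≡ 1 (mod 22903), i.e. 7065⁻¹ ≡ 11599.
Then x ≡ 11599·17942 ≡ 12600 (mod 22903); the smallest non-negative solution is x = 12600.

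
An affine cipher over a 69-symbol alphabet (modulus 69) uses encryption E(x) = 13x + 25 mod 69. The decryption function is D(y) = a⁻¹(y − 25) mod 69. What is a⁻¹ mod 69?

Extended Euclidean algorithm:
69 = 5*13 + 4
13 = 3*4 + 1
4 = 4*1 + 0
gcd = 1, so the inverse exists. Back-substitute:
1 = 13 − 3·4
1 = −3·69 + 16·13
So 13·16 ≡ 1 (mod 69).

16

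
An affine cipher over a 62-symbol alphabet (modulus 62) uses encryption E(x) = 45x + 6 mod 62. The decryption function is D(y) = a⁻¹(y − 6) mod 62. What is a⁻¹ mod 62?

Run Euclid on (62, 45):
62 = 1*45 + 17
45 = 2*17 + 11
17 = 1*11 + 6
11 = 1*6 + 5
6 = 1*5 + 1
5 = 5*1 + 0
gcd = 1, so the inverse exists. Back-substitute:
1 = 6 − 5
1 = −11 + 2·6
1 = 2·17 − 3·11
1 = −3·45 + 8·17
1 = 8·62 − 11·45
Thus 45·(-11) ≡ 1 (mod 62); reducing, -11 mod 62 = 51.

51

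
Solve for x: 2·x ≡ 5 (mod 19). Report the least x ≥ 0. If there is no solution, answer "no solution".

First find gcd(2, 19):
19 = 9*2 + 1
2 = 2*1 + 0
gcd = 1, so a unique solution mod 19 exists.
Back-substitute for the Bézout coefficients:
1 = 19 − 9·2
So 2·(-9) ≡ 1 (mod 19), giving 2⁻¹ ≡ 10.
x ≡ 2⁻¹·5 ≡ 10·5 ≡ 12 (mod 19).

12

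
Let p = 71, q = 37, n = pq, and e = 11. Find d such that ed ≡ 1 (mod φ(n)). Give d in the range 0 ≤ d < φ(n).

φ(n) = (p−1)(q−1) = 70·36 = 2520.
Need d with 11·d ≡ 1 (mod 2520). Apply the extended Euclidean algorithm:
2520 = 229×11 + 1
11 = 11×1 + 0
Back-substitute:
1 = 2520 − 229·11
So 11·(-229) ≡ 1 (mod 2520), hence d ≡ -229 ≡ 2291 (mod 2520).

2291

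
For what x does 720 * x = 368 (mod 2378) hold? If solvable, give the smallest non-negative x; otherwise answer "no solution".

First find gcd(720, 2378):
2378 = 3×720 + 218
720 = 3×218 + 66
218 = 3×66 + 20
66 = 3×20 + 6
20 = 3×6 + 2
6 = 3×2 + 0
gcd = 2 and 2 | 368, so solutions exist. Divide through by 2: 360x ≡ 184 (mod 1189).
Now find 360⁻¹ mod 1189:
1189 = 3×360 + 109
360 = 3×109 + 33
109 = 3×33 + 10
33 = 3×10 + 3
10 = 3×3 + 1
3 = 3×1 + 0
Back-substitute:
1 = 10 − 3·3
1 = −3·33 + 10·10
1 = 10·109 − 33·33
1 = −33·360 + 109·109
1 = 109·1189 − 360·360
So 360·(-360) ≡ 1 (mod 1189), i.e. 360⁻¹ ≡ 829.
Then x ≡ 829·184 ≡ 344 (mod 1189); the smallest non-negative solution is x = 344.

344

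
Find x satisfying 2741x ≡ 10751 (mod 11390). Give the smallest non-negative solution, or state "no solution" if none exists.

5701

First find gcd(2741, 11390):
11390 = 4·2741 + 426
2741 = 6·426 + 185
426 = 2·185 + 56
185 = 3·56 + 17
56 = 3·17 + 5
17 = 3·5 + 2
5 = 2·2 + 1
2 = 2·1 + 0
gcd = 1, so a unique solution mod 11390 exists.
Back-substitute for the Bézout coefficients:
1 = 5 − 2·2
1 = −2·17 + 7·5
1 = 7·56 − 23·17
1 = −23·185 + 76·56
1 = 76·426 − 175·185
1 = −175·2741 + 1126·426
1 = 1126·11390 − 4679·2741
So 2741·(-4679) ≡ 1 (mod 11390), giving 2741⁻¹ ≡ 6711.
x ≡ 2741⁻¹·10751 ≡ 6711·10751 ≡ 5701 (mod 11390).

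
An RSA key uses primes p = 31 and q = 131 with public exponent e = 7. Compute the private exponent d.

3343

φ(n) = (p−1)(q−1) = 30·130 = 3900.
Need d with 7·d ≡ 1 (mod 3900). Apply the extended Euclidean algorithm:
3900 = 557·7 + 1
7 = 7·1 + 0
Back-substitute:
1 = 3900 − 557·7
So 7·(-557) ≡ 1 (mod 3900), hence d ≡ -557 ≡ 3343 (mod 3900).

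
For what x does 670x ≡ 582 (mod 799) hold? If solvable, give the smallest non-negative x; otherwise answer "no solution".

First find gcd(670, 799):
799 = 1*670 + 129
670 = 5*129 + 25
129 = 5*25 + 4
25 = 6*4 + 1
4 = 4*1 + 0
gcd = 1, so a unique solution mod 799 exists.
Back-substitute for the Bézout coefficients:
1 = 25 − 6·4
1 = −6·129 + 31·25
1 = 31·670 − 161·129
1 = −161·799 + 192·670
So 670·(192) ≡ 1 (mod 799), giving 670⁻¹ ≡ 192.
x ≡ 670⁻¹·582 ≡ 192·582 ≡ 683 (mod 799).

683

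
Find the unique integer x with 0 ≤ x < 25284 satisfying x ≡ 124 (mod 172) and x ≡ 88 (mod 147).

Write x = 124 + 172·k. Then 172·k ≡ 88 − 124 ≡ 111 (mod 147).
Need 172⁻¹ mod 147. Extended Euclid on (147, 25):
147 = 5*25 + 22
25 = 1*22 + 3
22 = 7*3 + 1
3 = 3*1 + 0
Back-substitute:
1 = 22 − 7·3
1 = −7·25 + 8·22
1 = 8·147 − 47·25
172⁻¹ ≡ 100 (mod 147), so k ≡ 100·111 ≡ 75 (mod 147).
x = 124 + 172·75 = 13024.

13024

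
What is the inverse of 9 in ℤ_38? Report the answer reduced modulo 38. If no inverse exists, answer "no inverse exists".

17

gcd(38, 9) by repeated division:
38 = 4·9 + 2
9 = 4·2 + 1
2 = 2·1 + 0
gcd = 1, so the inverse exists. Back-substitute:
1 = 9 − 4·2
1 = −4·38 + 17·9
So 9·17 ≡ 1 (mod 38).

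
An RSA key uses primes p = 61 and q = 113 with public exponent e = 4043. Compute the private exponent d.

5987

φ(n) = (p−1)(q−1) = 60·112 = 6720.
Need d with 4043·d ≡ 1 (mod 6720). Apply the extended Euclidean algorithm:
6720 = 1×4043 + 2677
4043 = 1×2677 + 1366
2677 = 1×1366 + 1311
1366 = 1×1311 + 55
1311 = 23×55 + 46
55 = 1×46 + 9
46 = 5×9 + 1
9 = 9×1 + 0
Back-substitute:
1 = 46 − 5·9
1 = −5·55 + 6·46
1 = 6·1311 − 143·55
1 = −143·1366 + 149·1311
1 = 149·2677 − 292·1366
1 = −292·4043 + 441·2677
1 = 441·6720 − 733·4043
So 4043·(-733) ≡ 1 (mod 6720), hence d ≡ -733 ≡ 5987 (mod 6720).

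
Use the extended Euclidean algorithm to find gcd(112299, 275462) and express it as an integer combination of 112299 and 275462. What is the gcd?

11

Apply Euclid's algorithm to 275462 and 112299:
275462 = 2*112299 + 50864
112299 = 2*50864 + 10571
50864 = 4*10571 + 8580
10571 = 1*8580 + 1991
8580 = 4*1991 + 616
1991 = 3*616 + 143
616 = 4*143 + 44
143 = 3*44 + 11
44 = 4*11 + 0
gcd(112299, 275462) = 11.
Back-substituting:
11 = 143 − 3·44
11 = −3·616 + 13·143
11 = 13·1991 − 42·616
11 = −42·8580 + 181·1991
11 = 181·10571 − 223·8580
11 = −223·50864 + 1073·10571
11 = 1073·112299 − 2369·50864
11 = −2369·275462 + 5811·112299
So 11 = (-2369)·275462 + (5811)·112299.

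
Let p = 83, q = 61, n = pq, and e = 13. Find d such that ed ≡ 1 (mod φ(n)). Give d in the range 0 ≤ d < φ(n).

φ(n) = (p−1)(q−1) = 82·60 = 4920.
Need d with 13·d ≡ 1 (mod 4920). Apply the extended Euclidean algorithm:
4920 = 378*13 + 6
13 = 2*6 + 1
6 = 6*1 + 0
Back-substitute:
1 = 13 − 2·6
1 = −2·4920 + 757·13
So 13·757 ≡ 1 (mod 4920), hence d = 757.

757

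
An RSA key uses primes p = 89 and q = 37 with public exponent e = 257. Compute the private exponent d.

641

φ(n) = (p−1)(q−1) = 88·36 = 3168.
Need d with 257·d ≡ 1 (mod 3168). Apply the extended Euclidean algorithm:
3168 = 12·257 + 84
257 = 3·84 + 5
84 = 16·5 + 4
5 = 1·4 + 1
4 = 4·1 + 0
Back-substitute:
1 = 5 − 4
1 = −84 + 17·5
1 = 17·257 − 52·84
1 = −52·3168 + 641·257
So 257·641 ≡ 1 (mod 3168), hence d = 641.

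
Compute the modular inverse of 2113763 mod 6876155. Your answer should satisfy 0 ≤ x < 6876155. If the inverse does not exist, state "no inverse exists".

gcd(6876155, 2113763) by repeated division:
6876155 = 3×2113763 + 534866
2113763 = 3×534866 + 509165
534866 = 1×509165 + 25701
509165 = 19×25701 + 20846
25701 = 1×20846 + 4855
20846 = 4×4855 + 1426
4855 = 3×1426 + 577
1426 = 2×577 + 272
577 = 2×272 + 33
272 = 8×33 + 8
33 = 4×8 + 1
8 = 8×1 + 0
Since gcd(2113763, 6876155) = 1, back-substitute to write 1 as a combination:
1 = 33 − 4·8
1 = −4·272 + 33·33
1 = 33·577 − 70·272
1 = −70·1426 + 173·577
1 = 173·4855 − 589·1426
1 = −589·20846 + 2529·4855
1 = 2529·25701 − 3118·20846
1 = −3118·509165 + 61771·25701
1 = 61771·534866 − 64889·509165
1 = −64889·2113763 + 256438·534866
1 = 256438·6876155 − 834203·2113763
Hence 2113763⁻¹ ≡ -834203 ≡ 6041952 (mod 6876155).

6041952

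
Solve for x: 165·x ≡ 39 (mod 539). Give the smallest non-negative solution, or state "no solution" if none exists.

no solution

gcd(165, 539):
539 = 3×165 + 44
165 = 3×44 + 33
44 = 1×33 + 11
33 = 3×11 + 0
gcd = 11, but 11 ∤ 39, so the congruence has no solution.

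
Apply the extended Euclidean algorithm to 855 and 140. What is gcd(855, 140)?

Euclidean algorithm:
855 = 6*140 + 15
140 = 9*15 + 5
15 = 3*5 + 0
gcd(855, 140) = 5.
Back-substituting:
5 = 140 − 9·15
5 = −9·855 + 55·140
So 5 = (-9)·855 + (55)·140.

5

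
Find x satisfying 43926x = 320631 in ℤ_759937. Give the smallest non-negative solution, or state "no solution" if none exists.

First find gcd(43926, 759937):
759937 = 17·43926 + 13195
43926 = 3·13195 + 4341
13195 = 3·4341 + 172
4341 = 25·172 + 41
172 = 4·41 + 8
41 = 5·8 + 1
8 = 8·1 + 0
gcd = 1, so a unique solution mod 759937 exists.
Back-substitute for the Bézout coefficients:
1 = 41 − 5·8
1 = −5·172 + 21·41
1 = 21·4341 − 530·172
1 = −530·13195 + 1611·4341
1 = 1611·43926 − 5363·13195
1 = −5363·759937 + 92782·43926
So 43926·(92782) ≡ 1 (mod 759937), giving 43926⁻¹ ≡ 92782.
x ≡ 43926⁻¹·320631 ≡ 92782·320631 ≡ 291640 (mod 759937).

291640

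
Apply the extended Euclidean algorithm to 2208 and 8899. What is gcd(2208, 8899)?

Euclidean algorithm:
8899 = 4·2208 + 67
2208 = 32·67 + 64
67 = 1·64 + 3
64 = 21·3 + 1
3 = 3·1 + 0
gcd(2208, 8899) = 1.
Express as a combination:
1 = 64 − 21·3
1 = −21·67 + 22·64
1 = 22·2208 − 725·67
1 = −725·8899 + 2922·2208
So 1 = (-725)·8899 + (2922)·2208.

1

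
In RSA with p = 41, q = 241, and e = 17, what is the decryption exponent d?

3953

φ(n) = (p−1)(q−1) = 40·240 = 9600.
Need d with 17·d ≡ 1 (mod 9600). Apply the extended Euclidean algorithm:
9600 = 564*17 + 12
17 = 1*12 + 5
12 = 2*5 + 2
5 = 2*2 + 1
2 = 2*1 + 0
Back-substitute:
1 = 5 − 2·2
1 = −2·12 + 5·5
1 = 5·17 − 7·12
1 = −7·9600 + 3953·17
So 17·3953 ≡ 1 (mod 9600), hence d = 3953.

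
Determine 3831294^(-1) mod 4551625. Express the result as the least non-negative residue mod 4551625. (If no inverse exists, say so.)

Apply the Euclidean algorithm to 4551625 and 3831294:
4551625 = 1·3831294 + 720331
3831294 = 5·720331 + 229639
720331 = 3·229639 + 31414
229639 = 7·31414 + 9741
31414 = 3·9741 + 2191
9741 = 4·2191 + 977
2191 = 2·977 + 237
977 = 4·237 + 29
237 = 8·29 + 5
29 = 5·5 + 4
5 = 1·4 + 1
4 = 4·1 + 0
gcd = 1, so the inverse exists. Back-substitute:
1 = 5 − 4
1 = −29 + 6·5
1 = 6·237 − 49·29
1 = −49·977 + 202·237
1 = 202·2191 − 453·977
1 = −453·9741 + 2014·2191
1 = 2014·31414 − 6495·9741
1 = −6495·229639 + 47479·31414
1 = 47479·720331 − 148932·229639
1 = −148932·3831294 + 792139·720331
1 = 792139·4551625 − 941071·3831294
So 3831294·(-941071) ≡ 1 (mod 4551625), and -941071 ≡ 3610554 (mod 4551625).

3610554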